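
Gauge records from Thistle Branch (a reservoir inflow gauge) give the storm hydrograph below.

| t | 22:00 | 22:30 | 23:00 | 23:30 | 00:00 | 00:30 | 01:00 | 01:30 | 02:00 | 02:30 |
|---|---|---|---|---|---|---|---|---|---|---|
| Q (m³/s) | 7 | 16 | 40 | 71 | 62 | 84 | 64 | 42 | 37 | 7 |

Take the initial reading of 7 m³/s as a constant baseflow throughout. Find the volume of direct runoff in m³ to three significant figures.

Direct-runoff ordinates (Q − Q_b): 0.0, 9.0, 33.0, 64.0, 55.0, 77.0, 57.0, 35.0, 30.0, 0.0 m³/s.
ΣQ_DR = 360.0 m³/s.
With Δt = 0.5 h = 1800 s, V = ΣQ_DR · Δt = 360.0 × 1800 = 6.48 × 10^5 m³.

V ≈ 6.48 × 10^5 m³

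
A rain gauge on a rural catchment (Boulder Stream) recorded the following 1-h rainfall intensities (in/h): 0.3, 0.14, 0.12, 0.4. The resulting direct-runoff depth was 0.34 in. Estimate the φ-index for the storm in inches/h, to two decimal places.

φ ≈ 0.18 in/h

Only the 2 blocks with intensity above φ contribute runoff: 0.3, 0.4 in/h.
Σ(I−φ)·Δt = d  ⇒  (0.3+0.4 − 2φ)·1 = 0.34
φ = (0.7000 − 0.34/1) / 2 = 0.18 in/h.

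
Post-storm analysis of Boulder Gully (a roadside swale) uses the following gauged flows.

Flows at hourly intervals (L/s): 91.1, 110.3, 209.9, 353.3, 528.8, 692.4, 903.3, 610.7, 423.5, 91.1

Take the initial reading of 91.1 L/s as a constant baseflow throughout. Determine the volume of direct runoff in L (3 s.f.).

Direct-runoff ordinates (Q − Q_b): 0.0, 19.2, 118.8, 262.2, 437.7, 601.3, 812.2, 519.6, 332.4, 0.0 L/s.
ΣQ_DR = 3103 L/s.
With Δt = 1 h = 3600 s, V = ΣQ_DR · Δt = 3103 × 3600 = 1.12 × 10^7 L.

V ≈ 1.12 × 10^7 L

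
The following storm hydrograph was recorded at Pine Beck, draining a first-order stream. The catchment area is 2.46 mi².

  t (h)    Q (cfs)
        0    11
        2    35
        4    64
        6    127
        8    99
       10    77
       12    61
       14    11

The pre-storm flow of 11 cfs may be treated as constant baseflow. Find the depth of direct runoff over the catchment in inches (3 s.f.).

Direct runoff: 0.0, 24.0, 53.0, 116.0, 88.0, 66.0, 50.0, 0.0 cfs; ΣQ_DR = 397.0 cfs.
V = ΣQ_DR · Δt = 397.0 × 7200 s = 2.858 × 10^6 ft³.
Over A = 2.46 mi², depth = V / A = 0.500 in.

d ≈ 0.500 in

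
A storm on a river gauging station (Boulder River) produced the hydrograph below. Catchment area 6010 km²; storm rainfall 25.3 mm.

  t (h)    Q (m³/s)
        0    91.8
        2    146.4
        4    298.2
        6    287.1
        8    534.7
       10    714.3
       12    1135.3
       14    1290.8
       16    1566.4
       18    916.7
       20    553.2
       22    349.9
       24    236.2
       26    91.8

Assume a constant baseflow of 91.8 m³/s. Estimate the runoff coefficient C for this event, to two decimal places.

C ≈ 0.33

ΣQ_DR = 6928 m³/s; V = ΣQ_DR·Δt = 4.988 × 10^7 m³.
Runoff depth d = V / A = 8.299 mm.
C = d / P = 8.299 / 25.3 = 0.33.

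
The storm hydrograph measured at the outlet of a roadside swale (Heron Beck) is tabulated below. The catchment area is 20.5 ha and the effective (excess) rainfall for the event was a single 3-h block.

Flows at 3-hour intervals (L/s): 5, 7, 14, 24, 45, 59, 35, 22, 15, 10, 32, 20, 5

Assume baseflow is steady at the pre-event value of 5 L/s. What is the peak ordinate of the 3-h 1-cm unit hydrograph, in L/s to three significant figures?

Direct runoff: 0.0, 2.0, 9.0, 19.0, 40.0, 54.0, 30.0, 17.0, 10.0, 5.0, 27.0, 15.0, 0.0 L/s; ΣQ_DR = 228.0 L/s, peak = 54.0 L/s.
Runoff depth d = ΣQ_DR·Δt / A = 228.0 × 10800 / (20.5 ha) = 12.01 mm.
The 1-cm UH is the DRH scaled by (10 mm)/d, so U_p = 54.0 × 10/12.01 = 45.0 L/s.

U_p ≈ 45.0 L/s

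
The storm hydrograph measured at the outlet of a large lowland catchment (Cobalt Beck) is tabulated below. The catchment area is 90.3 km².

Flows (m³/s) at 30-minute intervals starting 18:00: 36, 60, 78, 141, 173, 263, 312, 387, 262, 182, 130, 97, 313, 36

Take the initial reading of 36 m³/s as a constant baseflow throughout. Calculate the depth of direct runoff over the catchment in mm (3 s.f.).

d ≈ 39.2 mm

Direct runoff: 0.0, 24.0, 42.0, 105.0, 137.0, 227.0, 276.0, 351.0, 226.0, 146.0, 94.0, 61.0, 277.0, 0.0 m³/s; ΣQ_DR = 1966 m³/s.
V = ΣQ_DR · Δt = 1966 × 1800 s = 3.539 × 10^6 m³.
Over A = 90.3 km², depth = V / A = 39.2 mm.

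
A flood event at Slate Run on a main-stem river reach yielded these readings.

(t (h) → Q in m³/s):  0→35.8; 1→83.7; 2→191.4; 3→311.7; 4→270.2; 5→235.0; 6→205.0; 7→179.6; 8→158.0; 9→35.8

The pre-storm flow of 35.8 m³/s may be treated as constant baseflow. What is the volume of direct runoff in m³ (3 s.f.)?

Direct-runoff ordinates (Q − Q_b): 0.0, 47.9, 155.6, 275.9, 234.4, 199.2, 169.2, 143.8, 122.2, 0.0 m³/s.
ΣQ_DR = 1348 m³/s.
With Δt = 1 h = 3600 s, V = ΣQ_DR · Δt = 1348 × 3600 = 4.85 × 10^6 m³.

V ≈ 4.85 × 10^6 m³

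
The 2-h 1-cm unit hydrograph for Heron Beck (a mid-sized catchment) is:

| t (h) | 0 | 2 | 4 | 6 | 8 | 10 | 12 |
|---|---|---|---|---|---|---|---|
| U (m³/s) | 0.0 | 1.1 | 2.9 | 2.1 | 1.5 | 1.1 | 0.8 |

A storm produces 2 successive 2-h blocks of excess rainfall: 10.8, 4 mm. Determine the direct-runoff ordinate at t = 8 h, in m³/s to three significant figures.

By discrete convolution, Q_j = Σ (P_i / 10 mm) · U_{j−i}.
At t = 8 h (j=4): Q = (10.8/10)·1.5 + (4/10)·2.1 = 2.46 m³/s.

Q ≈ 2.46 m³/s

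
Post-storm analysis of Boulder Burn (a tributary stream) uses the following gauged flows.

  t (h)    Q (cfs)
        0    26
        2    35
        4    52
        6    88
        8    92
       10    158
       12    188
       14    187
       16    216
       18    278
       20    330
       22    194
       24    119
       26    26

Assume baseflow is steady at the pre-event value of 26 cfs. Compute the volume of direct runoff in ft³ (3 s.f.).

V ≈ 1.17 × 10^7 ft³

Direct-runoff ordinates (Q − Q_b): 0.0, 9.0, 26.0, 62.0, 66.0, 132.0, 162.0, 161.0, 190.0, 252.0, 304.0, 168.0, 93.0, 0.0 cfs.
ΣQ_DR = 1625 cfs.
With Δt = 2 h = 7200 s, V = ΣQ_DR · Δt = 1625 × 7200 = 1.17 × 10^7 ft³.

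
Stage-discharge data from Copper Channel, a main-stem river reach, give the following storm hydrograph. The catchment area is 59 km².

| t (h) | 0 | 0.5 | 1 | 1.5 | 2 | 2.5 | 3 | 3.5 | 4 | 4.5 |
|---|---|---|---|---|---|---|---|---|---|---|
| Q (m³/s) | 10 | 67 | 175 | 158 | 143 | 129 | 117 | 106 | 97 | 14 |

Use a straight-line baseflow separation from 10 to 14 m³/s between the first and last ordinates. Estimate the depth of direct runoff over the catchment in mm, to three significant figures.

Direct runoff: 0.00, 56.56, 164.11, 146.67, 131.22, 116.78, 104.33, 92.89, 83.44, 0.00 m³/s; ΣQ_DR = 896.0 m³/s.
V = ΣQ_DR · Δt = 896.0 × 1800 s = 1.613 × 10^6 m³.
Over A = 59 km², depth = V / A = 27.3 mm.

d ≈ 27.3 mm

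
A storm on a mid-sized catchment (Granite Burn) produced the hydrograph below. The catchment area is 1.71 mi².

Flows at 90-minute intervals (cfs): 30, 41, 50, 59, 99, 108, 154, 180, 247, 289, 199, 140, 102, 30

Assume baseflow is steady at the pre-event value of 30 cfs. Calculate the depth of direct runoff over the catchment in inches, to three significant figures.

d ≈ 1.78 in

Direct runoff: 0.0, 11.0, 20.0, 29.0, 69.0, 78.0, 124.0, 150.0, 217.0, 259.0, 169.0, 110.0, 72.0, 0.0 cfs; ΣQ_DR = 1308 cfs.
V = ΣQ_DR · Δt = 1308 × 5400 s = 7.063 × 10^6 ft³.
Over A = 1.71 mi², depth = V / A = 1.78 in.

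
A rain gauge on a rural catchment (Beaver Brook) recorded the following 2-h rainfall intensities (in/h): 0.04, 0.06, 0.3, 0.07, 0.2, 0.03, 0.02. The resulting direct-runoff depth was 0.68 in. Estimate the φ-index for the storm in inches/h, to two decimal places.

φ ≈ 0.08 in/h

Only the 2 blocks with intensity above φ contribute runoff: 0.3, 0.2 in/h.
Σ(I−φ)·Δt = d  ⇒  (0.3+0.2 − 2φ)·2 = 0.68
φ = (0.5000 − 0.68/2) / 2 = 0.08 in/h.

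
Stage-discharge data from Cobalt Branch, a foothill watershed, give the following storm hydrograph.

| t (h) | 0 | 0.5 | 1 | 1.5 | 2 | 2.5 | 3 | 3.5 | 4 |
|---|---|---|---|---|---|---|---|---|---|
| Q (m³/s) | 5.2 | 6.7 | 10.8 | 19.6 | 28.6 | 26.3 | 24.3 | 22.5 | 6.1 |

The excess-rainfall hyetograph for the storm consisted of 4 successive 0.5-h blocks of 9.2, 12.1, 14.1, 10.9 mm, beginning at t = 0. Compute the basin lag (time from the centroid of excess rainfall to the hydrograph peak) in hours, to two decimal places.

Centroid of excess rainfall: t_c = Σ P_i·t̄_i / ΣP_i = 1.0383 h (block centres at 0.25, 0.75, 1.25, 1.75 h).
Hydrograph peak occurs at t = 2 h, so basin lag t_L = 2 − 1.0383 = 0.96 h.

t_L ≈ 0.96 h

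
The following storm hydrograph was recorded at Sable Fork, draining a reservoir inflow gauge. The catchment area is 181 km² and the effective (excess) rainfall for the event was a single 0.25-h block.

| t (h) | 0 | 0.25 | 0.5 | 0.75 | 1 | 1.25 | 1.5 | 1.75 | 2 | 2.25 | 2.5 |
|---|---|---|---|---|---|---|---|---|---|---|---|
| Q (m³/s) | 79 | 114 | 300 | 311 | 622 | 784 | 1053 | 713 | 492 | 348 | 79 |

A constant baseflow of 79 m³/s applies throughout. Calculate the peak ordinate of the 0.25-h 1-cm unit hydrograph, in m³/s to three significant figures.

U_p ≈ 487 m³/s

Direct runoff: 0.0, 35.0, 221.0, 232.0, 543.0, 705.0, 974.0, 634.0, 413.0, 269.0, 0.0 m³/s; ΣQ_DR = 4026 m³/s, peak = 974.0 m³/s.
Runoff depth d = ΣQ_DR·Δt / A = 4026 × 900 / (181 km²) = 20.02 mm.
The 1-cm UH is the DRH scaled by (10 mm)/d, so U_p = 974.0 × 10/20.02 = 487 m³/s.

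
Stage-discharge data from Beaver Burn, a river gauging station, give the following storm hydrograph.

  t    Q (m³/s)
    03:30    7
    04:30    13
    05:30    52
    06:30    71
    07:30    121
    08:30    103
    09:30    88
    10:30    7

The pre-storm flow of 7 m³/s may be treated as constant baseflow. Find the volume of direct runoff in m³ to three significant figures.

Direct-runoff ordinates (Q − Q_b): 0.0, 6.0, 45.0, 64.0, 114.0, 96.0, 81.0, 0.0 m³/s.
ΣQ_DR = 406.0 m³/s.
With Δt = 1 h = 3600 s, V = ΣQ_DR · Δt = 406.0 × 3600 = 1.46 × 10^6 m³.

V ≈ 1.46 × 10^6 m³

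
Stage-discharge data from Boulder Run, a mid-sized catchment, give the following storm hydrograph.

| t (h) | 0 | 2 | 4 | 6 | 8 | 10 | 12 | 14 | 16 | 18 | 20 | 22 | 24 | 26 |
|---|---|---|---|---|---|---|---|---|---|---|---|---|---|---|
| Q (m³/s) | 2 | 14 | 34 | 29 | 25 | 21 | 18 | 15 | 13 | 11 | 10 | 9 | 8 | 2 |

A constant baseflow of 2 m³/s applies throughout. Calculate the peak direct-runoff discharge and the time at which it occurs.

Subtracting baseflow gives direct-runoff ordinates: 0.0, 12.0, 32.0, 27.0, 23.0, 19.0, 16.0, 13.0, 11.0, 9.0, 8.0, 7.0, 6.0, 0.0 m³/s.
The maximum is 32.0 m³/s, occurring at the reading for t = 4 h.

Q_p = 32.0 m³/s at t = 4 h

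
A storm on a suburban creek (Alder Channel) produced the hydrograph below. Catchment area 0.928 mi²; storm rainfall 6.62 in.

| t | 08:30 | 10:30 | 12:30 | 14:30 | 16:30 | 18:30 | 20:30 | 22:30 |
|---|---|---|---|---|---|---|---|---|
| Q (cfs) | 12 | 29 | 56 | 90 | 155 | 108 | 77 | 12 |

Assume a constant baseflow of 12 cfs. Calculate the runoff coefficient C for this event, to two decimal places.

ΣQ_DR = 443.0 cfs; V = ΣQ_DR·Δt = 3.190 × 10^6 ft³.
Runoff depth d = V / A = 1.479 in.
C = d / P = 1.479 / 6.62 = 0.22.

C ≈ 0.22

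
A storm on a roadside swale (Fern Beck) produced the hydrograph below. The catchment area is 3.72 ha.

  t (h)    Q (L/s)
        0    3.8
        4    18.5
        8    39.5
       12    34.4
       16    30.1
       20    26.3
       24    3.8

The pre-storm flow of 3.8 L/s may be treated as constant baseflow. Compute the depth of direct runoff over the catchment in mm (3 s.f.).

d ≈ 50.2 mm

Direct runoff: 0.0, 14.7, 35.7, 30.6, 26.3, 22.5, 0.0 L/s; ΣQ_DR = 129.8 L/s.
V = ΣQ_DR · Δt = 129.8 × 14400 s = 1.869 × 10^6 L.
Over A = 3.72 ha, depth = V / A = 50.2 mm.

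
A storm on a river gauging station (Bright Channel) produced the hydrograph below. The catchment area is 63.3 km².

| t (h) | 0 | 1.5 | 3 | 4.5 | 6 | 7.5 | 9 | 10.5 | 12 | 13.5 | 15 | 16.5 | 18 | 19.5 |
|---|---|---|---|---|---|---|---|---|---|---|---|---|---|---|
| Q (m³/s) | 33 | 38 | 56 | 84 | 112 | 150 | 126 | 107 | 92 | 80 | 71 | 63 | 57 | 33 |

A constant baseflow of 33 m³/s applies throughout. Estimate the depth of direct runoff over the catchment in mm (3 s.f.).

Direct runoff: 0.0, 5.0, 23.0, 51.0, 79.0, 117.0, 93.0, 74.0, 59.0, 47.0, 38.0, 30.0, 24.0, 0.0 m³/s; ΣQ_DR = 640.0 m³/s.
V = ΣQ_DR · Δt = 640.0 × 5400 s = 3.456 × 10^6 m³.
Over A = 63.3 km², depth = V / A = 54.6 mm.

d ≈ 54.6 mm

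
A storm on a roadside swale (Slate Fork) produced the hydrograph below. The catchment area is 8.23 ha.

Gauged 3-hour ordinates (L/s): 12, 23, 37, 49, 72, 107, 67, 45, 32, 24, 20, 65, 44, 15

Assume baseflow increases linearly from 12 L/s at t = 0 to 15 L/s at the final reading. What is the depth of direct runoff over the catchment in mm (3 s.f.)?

d ≈ 55.5 mm

Direct runoff: 0.00, 10.77, 24.54, 36.31, 59.08, 93.85, 53.62, 31.38, 18.15, 9.92, 5.69, 50.46, 29.23, 0.00 L/s; ΣQ_DR = 423.0 L/s.
V = ΣQ_DR · Δt = 423.0 × 10800 s = 4.568 × 10^6 L.
Over A = 8.23 ha, depth = V / A = 55.5 mm.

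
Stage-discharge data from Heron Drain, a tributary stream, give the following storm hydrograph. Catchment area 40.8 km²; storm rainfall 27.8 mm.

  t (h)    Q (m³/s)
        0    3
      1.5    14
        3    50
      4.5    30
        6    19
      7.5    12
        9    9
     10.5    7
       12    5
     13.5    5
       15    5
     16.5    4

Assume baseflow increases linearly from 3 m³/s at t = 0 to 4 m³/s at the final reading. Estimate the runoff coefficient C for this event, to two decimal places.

ΣQ_DR = 121.0 m³/s; V = ΣQ_DR·Δt = 6.534 × 10^5 m³.
Runoff depth d = V / A = 16.01 mm.
C = d / P = 16.01 / 27.8 = 0.58.

C ≈ 0.58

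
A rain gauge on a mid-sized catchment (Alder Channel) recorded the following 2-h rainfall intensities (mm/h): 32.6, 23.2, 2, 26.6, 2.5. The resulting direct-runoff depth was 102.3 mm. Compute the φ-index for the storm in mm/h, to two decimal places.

φ ≈ 10.42 mm/h

Only the 3 blocks with intensity above φ contribute runoff: 32.6, 23.2, 26.6 mm/h.
Σ(I−φ)·Δt = d  ⇒  (32.6+23.2+26.6 − 3φ)·2 = 102.3
φ = (82.40 − 102.3/2) / 3 = 10.42 mm/h.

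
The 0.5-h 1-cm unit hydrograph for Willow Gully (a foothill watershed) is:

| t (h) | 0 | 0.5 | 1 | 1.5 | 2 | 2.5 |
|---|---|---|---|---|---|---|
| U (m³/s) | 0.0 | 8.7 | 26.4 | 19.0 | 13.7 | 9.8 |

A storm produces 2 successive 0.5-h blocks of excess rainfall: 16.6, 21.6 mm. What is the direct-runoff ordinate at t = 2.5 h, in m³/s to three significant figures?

Q ≈ 45.9 m³/s

By discrete convolution, Q_j = Σ (P_i / 10 mm) · U_{j−i}.
At t = 2.5 h (j=5): Q = (16.6/10)·9.8 + (21.6/10)·13.7 = 45.9 m³/s.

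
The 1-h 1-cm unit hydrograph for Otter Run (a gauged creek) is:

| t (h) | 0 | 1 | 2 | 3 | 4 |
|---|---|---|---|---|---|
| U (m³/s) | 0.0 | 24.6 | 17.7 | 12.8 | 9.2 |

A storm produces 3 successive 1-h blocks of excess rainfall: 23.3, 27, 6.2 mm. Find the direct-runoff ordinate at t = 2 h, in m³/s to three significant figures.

Q ≈ 108 m³/s

By discrete convolution, Q_j = Σ (P_i / 10 mm) · U_{j−i}.
At t = 2 h (j=2): Q = (23.3/10)·17.7 + (27/10)·24.6 + (6.2/10)·0.0 = 108 m³/s.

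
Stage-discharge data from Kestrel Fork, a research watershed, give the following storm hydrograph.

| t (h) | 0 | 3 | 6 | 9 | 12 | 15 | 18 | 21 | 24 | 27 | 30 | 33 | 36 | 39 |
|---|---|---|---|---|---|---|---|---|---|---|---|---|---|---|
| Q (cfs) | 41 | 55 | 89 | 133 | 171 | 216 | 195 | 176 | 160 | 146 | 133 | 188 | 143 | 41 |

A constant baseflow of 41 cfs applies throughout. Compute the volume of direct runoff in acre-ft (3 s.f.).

Direct-runoff ordinates (Q − Q_b): 0.0, 14.0, 48.0, 92.0, 130.0, 175.0, 154.0, 135.0, 119.0, 105.0, 92.0, 147.0, 102.0, 0.0 cfs.
ΣQ_DR = 1313 cfs.
With Δt = 3 h = 10800 s, V = ΣQ_DR · Δt = 1313 × 10800 = 1.42 × 10^7 ft³ = 326 acre-ft.

V ≈ 326 acre-ft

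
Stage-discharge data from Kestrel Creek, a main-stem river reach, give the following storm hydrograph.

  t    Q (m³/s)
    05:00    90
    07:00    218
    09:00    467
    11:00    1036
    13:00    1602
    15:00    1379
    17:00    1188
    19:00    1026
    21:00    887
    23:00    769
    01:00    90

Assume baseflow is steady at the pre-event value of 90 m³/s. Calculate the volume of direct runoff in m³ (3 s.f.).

Direct-runoff ordinates (Q − Q_b): 0.0, 128.0, 377.0, 946.0, 1512.0, 1289.0, 1098.0, 936.0, 797.0, 679.0, 0.0 m³/s.
ΣQ_DR = 7762 m³/s.
With Δt = 2 h = 7200 s, V = ΣQ_DR · Δt = 7762 × 7200 = 5.59 × 10^7 m³.

V ≈ 5.59 × 10^7 m³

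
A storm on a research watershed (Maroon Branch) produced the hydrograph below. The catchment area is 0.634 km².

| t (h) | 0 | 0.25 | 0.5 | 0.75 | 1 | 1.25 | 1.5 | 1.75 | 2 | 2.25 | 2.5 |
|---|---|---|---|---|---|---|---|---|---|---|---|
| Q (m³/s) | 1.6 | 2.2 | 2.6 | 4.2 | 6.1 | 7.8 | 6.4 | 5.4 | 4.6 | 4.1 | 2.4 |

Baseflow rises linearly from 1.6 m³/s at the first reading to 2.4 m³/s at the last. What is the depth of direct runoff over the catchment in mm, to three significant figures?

Direct runoff: 0.00, 0.52, 0.84, 2.36, 4.18, 5.80, 4.32, 3.24, 2.36, 1.78, 0.00 m³/s; ΣQ_DR = 25.40 m³/s.
V = ΣQ_DR · Δt = 25.40 × 900 s = 22860 m³.
Over A = 0.634 km², depth = V / A = 36.1 mm.

d ≈ 36.1 mm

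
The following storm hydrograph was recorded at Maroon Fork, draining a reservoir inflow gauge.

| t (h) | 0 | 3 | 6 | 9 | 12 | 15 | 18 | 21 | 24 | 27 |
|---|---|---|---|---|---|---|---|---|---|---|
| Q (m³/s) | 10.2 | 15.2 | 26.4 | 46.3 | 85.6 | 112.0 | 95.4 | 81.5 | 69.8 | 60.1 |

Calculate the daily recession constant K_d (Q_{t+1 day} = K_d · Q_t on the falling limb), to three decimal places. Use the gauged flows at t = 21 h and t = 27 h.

Between t = 21 h and t = 27 h the flow falls from 81.5 to 60.1 m³/s over 2×3 h = 6 h.
Per-interval ratio K = (60.1/81.5)^(1/2) = 0.8587; K_d = K^(24/3) = 0.296.

K_d ≈ 0.296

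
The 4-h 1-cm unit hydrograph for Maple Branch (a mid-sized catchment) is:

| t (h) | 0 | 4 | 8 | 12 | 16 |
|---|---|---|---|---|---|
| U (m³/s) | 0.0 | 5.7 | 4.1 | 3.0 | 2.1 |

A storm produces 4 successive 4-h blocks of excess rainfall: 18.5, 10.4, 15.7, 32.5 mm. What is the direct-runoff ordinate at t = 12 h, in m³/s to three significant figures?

Q ≈ 18.8 m³/s

By discrete convolution, Q_j = Σ (P_i / 10 mm) · U_{j−i}.
At t = 12 h (j=3): Q = (18.5/10)·3.0 + (10.4/10)·4.1 + (15.7/10)·5.7 + (32.5/10)·0.0 = 18.8 m³/s.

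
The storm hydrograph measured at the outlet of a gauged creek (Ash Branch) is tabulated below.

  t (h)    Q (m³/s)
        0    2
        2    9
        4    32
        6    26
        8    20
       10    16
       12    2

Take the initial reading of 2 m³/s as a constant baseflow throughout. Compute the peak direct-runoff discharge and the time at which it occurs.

Q_p = 30.0 m³/s at t = 4 h

Subtracting baseflow gives direct-runoff ordinates: 0.0, 7.0, 30.0, 24.0, 18.0, 14.0, 0.0 m³/s.
The maximum is 30.0 m³/s, occurring at the reading for t = 4 h.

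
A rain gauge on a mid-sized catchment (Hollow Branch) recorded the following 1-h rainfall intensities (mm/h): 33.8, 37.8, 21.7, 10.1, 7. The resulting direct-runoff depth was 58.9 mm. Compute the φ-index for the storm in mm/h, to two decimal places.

φ ≈ 11.47 mm/h

Only the 3 blocks with intensity above φ contribute runoff: 33.8, 37.8, 21.7 mm/h.
Σ(I−φ)·Δt = d  ⇒  (33.8+37.8+21.7 − 3φ)·1 = 58.9
φ = (93.30 − 58.9/1) / 3 = 11.47 mm/h.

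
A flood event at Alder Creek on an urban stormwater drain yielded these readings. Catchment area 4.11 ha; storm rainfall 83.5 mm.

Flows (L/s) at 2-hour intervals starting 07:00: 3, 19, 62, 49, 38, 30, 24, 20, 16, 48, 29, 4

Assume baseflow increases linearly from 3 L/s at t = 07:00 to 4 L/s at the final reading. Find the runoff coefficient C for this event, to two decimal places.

C ≈ 0.63

ΣQ_DR = 300.0 L/s; V = ΣQ_DR·Δt = 2.160 × 10^6 L.
Runoff depth d = V / A = 52.55 mm.
C = d / P = 52.55 / 83.5 = 0.63.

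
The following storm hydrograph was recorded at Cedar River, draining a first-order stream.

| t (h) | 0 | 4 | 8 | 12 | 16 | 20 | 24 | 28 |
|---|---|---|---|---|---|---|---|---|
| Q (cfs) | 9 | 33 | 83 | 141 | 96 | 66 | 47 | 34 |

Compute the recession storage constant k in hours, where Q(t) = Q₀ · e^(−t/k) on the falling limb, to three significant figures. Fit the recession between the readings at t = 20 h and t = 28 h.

k ≈ 12.1 h

On the falling limb, Q drops from 66 to 34 cfs between t = 20 h and t = 28 h (Δt = 8 h).
k = −Δt / ln(Q₂/Q₁) = −8 / ln(34/66) = 12.1 h.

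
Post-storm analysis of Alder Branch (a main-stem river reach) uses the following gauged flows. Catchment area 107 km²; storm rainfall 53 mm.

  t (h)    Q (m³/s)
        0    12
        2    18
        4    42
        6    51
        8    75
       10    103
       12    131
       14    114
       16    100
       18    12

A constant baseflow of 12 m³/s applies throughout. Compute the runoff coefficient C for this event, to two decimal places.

C ≈ 0.68

ΣQ_DR = 538.0 m³/s; V = ΣQ_DR·Δt = 3.874 × 10^6 m³.
Runoff depth d = V / A = 36.20 mm.
C = d / P = 36.20 / 53 = 0.68.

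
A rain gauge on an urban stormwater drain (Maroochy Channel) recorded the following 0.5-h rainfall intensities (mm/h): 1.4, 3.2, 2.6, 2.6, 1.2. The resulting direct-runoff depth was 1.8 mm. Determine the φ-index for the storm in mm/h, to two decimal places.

Only the 3 blocks with intensity above φ contribute runoff: 3.2, 2.6, 2.6 mm/h.
Σ(I−φ)·Δt = d  ⇒  (3.2+2.6+2.6 − 3φ)·0.5 = 1.8
φ = (8.400 − 1.8/0.5) / 3 = 1.60 mm/h.

φ ≈ 1.60 mm/h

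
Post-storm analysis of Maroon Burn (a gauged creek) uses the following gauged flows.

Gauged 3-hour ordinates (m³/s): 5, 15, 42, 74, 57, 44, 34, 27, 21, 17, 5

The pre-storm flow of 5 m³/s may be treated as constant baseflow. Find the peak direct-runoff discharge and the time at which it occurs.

Q_p = 69.0 m³/s at t = 9 h

Subtracting baseflow gives direct-runoff ordinates: 0.0, 10.0, 37.0, 69.0, 52.0, 39.0, 29.0, 22.0, 16.0, 12.0, 0.0 m³/s.
The maximum is 69.0 m³/s, occurring at the reading for t = 9 h.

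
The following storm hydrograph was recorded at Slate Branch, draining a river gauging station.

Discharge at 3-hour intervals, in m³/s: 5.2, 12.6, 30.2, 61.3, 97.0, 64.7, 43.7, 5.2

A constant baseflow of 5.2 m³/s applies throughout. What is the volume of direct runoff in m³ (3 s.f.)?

V ≈ 3.01 × 10^6 m³

Direct-runoff ordinates (Q − Q_b): 0.0, 7.4, 25.0, 56.1, 91.8, 59.5, 38.5, 0.0 m³/s.
ΣQ_DR = 278.3 m³/s.
With Δt = 3 h = 10800 s, V = ΣQ_DR · Δt = 278.3 × 10800 = 3.01 × 10^6 m³.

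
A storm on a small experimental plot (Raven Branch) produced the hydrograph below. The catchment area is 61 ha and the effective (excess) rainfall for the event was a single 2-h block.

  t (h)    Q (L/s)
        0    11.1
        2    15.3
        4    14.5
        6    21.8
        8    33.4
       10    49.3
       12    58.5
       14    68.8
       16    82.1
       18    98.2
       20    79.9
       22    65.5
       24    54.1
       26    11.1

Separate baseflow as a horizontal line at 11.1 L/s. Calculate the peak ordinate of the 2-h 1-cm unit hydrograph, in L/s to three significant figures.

Direct runoff: 0.0, 4.2, 3.4, 10.7, 22.3, 38.2, 47.4, 57.7, 71.0, 87.1, 68.8, 54.4, 43.0, 0.0 L/s; ΣQ_DR = 508.2 L/s, peak = 87.1 L/s.
Runoff depth d = ΣQ_DR·Δt / A = 508.2 × 7200 / (61 ha) = 5.998 mm.
The 1-cm UH is the DRH scaled by (10 mm)/d, so U_p = 87.1 × 10/5.998 = 145 L/s.

U_p ≈ 145 L/s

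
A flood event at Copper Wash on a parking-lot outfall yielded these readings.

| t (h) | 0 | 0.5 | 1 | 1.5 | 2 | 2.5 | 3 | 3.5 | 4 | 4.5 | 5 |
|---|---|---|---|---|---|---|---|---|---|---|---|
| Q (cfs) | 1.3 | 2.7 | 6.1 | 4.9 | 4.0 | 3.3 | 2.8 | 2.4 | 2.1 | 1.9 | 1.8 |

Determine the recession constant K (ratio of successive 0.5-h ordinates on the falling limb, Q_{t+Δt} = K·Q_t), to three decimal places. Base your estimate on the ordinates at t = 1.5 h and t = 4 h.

Using the recession-limb readings at t = 1.5 h and t = 4 h: Q falls from 4.9 to 2.1 cfs over 5 intervals.
K = (Q₂/Q₁)^(1/5) = (2.1/4.9)^(1/5) = 0.844.

K ≈ 0.844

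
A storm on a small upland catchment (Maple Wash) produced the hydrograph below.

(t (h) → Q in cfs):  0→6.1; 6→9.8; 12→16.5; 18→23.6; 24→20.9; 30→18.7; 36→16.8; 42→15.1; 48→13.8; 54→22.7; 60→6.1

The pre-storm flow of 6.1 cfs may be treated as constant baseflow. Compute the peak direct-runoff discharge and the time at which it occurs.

Subtracting baseflow gives direct-runoff ordinates: 0.0, 3.7, 10.4, 17.5, 14.8, 12.6, 10.7, 9.0, 7.7, 16.6, 0.0 cfs.
The maximum is 17.5 cfs, occurring at the reading for t = 18 h.

Q_p = 17.5 cfs at t = 18 h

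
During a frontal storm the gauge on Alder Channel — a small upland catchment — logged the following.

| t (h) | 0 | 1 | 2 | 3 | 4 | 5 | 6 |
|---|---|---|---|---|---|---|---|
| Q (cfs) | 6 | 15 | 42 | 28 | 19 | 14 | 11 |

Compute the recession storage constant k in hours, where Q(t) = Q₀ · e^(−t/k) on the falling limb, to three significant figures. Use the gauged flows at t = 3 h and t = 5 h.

k ≈ 2.89 h

On the falling limb, Q drops from 28 to 14 cfs between t = 3 h and t = 5 h (Δt = 2 h).
k = −Δt / ln(Q₂/Q₁) = −2 / ln(14/28) = 2.89 h.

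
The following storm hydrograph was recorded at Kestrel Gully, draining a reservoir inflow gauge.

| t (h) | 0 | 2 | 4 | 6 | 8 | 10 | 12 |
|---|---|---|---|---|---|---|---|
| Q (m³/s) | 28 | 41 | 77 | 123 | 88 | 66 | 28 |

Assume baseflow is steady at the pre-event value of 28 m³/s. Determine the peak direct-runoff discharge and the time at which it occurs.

Subtracting baseflow gives direct-runoff ordinates: 0.0, 13.0, 49.0, 95.0, 60.0, 38.0, 0.0 m³/s.
The maximum is 95.0 m³/s, occurring at the reading for t = 6 h.

Q_p = 95.0 m³/s at t = 6 h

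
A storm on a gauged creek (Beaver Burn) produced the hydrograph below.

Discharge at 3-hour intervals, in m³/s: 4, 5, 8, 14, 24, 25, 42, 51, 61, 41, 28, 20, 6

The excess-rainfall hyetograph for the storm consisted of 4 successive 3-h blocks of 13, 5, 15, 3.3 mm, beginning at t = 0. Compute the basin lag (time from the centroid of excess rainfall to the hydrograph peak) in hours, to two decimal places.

Centroid of excess rainfall: t_c = Σ P_i·t̄_i / ΣP_i = 5.2107 h (block centres at 1.5, 4.5, 7.5, 10.5 h).
Hydrograph peak occurs at t = 24 h, so basin lag t_L = 24 − 5.2107 = 18.79 h.

t_L ≈ 18.79 h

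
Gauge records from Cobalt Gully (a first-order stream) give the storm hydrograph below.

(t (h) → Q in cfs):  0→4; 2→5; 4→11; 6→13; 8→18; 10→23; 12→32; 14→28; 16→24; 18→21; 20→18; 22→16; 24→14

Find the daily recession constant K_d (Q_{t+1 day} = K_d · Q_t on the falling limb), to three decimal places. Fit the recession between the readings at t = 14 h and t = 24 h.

K_d ≈ 0.189

Between t = 14 h and t = 24 h the flow falls from 28 to 14 cfs over 5×2 h = 10 h.
Per-interval ratio K = (14/28)^(1/5) = 0.8706; K_d = K^(24/2) = 0.189.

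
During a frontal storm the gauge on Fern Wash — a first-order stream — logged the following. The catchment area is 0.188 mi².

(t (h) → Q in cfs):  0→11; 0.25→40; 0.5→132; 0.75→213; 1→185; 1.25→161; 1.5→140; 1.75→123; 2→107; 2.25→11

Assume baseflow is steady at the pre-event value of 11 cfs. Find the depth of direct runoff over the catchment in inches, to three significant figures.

d ≈ 2.09 in

Direct runoff: 0.0, 29.0, 121.0, 202.0, 174.0, 150.0, 129.0, 112.0, 96.0, 0.0 cfs; ΣQ_DR = 1013 cfs.
V = ΣQ_DR · Δt = 1013 × 900 s = 9.117 × 10^5 ft³.
Over A = 0.188 mi², depth = V / A = 2.09 in.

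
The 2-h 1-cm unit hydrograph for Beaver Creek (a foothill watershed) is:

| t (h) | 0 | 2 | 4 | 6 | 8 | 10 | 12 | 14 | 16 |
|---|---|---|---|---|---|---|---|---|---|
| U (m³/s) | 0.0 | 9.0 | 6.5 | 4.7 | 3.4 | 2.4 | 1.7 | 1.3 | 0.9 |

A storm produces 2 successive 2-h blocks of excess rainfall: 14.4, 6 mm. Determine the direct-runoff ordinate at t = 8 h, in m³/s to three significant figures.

By discrete convolution, Q_j = Σ (P_i / 10 mm) · U_{j−i}.
At t = 8 h (j=4): Q = (14.4/10)·3.4 + (6/10)·4.7 = 7.72 m³/s.

Q ≈ 7.72 m³/s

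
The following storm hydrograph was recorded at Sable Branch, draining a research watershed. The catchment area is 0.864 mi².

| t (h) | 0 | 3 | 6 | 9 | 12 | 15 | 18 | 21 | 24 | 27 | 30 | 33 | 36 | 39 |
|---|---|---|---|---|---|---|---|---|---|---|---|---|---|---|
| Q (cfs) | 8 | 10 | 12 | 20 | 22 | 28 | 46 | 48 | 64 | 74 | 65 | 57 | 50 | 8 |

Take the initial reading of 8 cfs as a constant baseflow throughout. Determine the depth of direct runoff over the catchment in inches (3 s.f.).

Direct runoff: 0.0, 2.0, 4.0, 12.0, 14.0, 20.0, 38.0, 40.0, 56.0, 66.0, 57.0, 49.0, 42.0, 0.0 cfs; ΣQ_DR = 400.0 cfs.
V = ΣQ_DR · Δt = 400.0 × 10800 s = 4.320 × 10^6 ft³.
Over A = 0.864 mi², depth = V / A = 2.15 in.

d ≈ 2.15 in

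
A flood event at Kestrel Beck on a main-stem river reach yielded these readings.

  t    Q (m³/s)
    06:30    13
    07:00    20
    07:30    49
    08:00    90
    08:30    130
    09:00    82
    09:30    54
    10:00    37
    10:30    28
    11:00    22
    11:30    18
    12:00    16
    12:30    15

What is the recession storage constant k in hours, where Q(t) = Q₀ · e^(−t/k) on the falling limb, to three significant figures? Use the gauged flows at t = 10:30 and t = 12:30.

On the falling limb, Q drops from 28 to 15 m³/s between t = 10:30 and t = 12:30 (Δt = 2 h).
k = −Δt / ln(Q₂/Q₁) = −2 / ln(15/28) = 3.20 h.

k ≈ 3.20 h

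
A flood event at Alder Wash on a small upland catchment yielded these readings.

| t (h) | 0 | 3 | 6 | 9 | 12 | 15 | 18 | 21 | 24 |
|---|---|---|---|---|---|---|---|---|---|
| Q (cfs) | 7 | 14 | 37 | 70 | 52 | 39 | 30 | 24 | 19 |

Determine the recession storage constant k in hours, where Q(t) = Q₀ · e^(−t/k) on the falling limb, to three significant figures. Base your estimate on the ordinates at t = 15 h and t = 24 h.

On the falling limb, Q drops from 39 to 19 cfs between t = 15 h and t = 24 h (Δt = 9 h).
k = −Δt / ln(Q₂/Q₁) = −9 / ln(19/39) = 12.5 h.

k ≈ 12.5 h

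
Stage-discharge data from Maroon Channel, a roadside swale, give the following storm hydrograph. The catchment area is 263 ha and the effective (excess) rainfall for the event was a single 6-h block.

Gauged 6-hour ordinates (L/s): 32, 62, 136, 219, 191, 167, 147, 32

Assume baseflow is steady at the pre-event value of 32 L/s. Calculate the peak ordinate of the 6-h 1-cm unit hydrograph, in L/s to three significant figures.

Direct runoff: 0.0, 30.0, 104.0, 187.0, 159.0, 135.0, 115.0, 0.0 L/s; ΣQ_DR = 730.0 L/s, peak = 187.0 L/s.
Runoff depth d = ΣQ_DR·Δt / A = 730.0 × 21600 / (263 ha) = 5.995 mm.
The 1-cm UH is the DRH scaled by (10 mm)/d, so U_p = 187.0 × 10/5.995 = 312 L/s.

U_p ≈ 312 L/s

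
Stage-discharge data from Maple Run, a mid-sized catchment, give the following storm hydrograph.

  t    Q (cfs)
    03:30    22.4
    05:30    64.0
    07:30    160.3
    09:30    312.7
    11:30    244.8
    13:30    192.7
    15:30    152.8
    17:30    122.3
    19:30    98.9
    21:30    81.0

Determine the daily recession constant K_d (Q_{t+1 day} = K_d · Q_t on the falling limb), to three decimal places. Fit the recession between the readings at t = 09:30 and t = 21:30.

Between t = 09:30 and t = 21:30 the flow falls from 312.7 to 81.0 cfs over 6×2 h = 12 h.
Per-interval ratio K = (81.0/312.7)^(1/6) = 0.7984; K_d = K^(24/2) = 0.067.

K_d ≈ 0.067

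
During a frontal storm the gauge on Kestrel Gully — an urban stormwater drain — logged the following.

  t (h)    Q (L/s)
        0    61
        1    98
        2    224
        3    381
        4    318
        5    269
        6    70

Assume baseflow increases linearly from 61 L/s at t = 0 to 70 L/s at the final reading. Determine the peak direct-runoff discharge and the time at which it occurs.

Subtracting baseflow gives direct-runoff ordinates: 0.00, 35.50, 160.00, 315.50, 251.00, 200.50, 0.00 L/s.
The maximum is 315.50 L/s, occurring at the reading for t = 3 h.

Q_p = 315.50 L/s at t = 3 h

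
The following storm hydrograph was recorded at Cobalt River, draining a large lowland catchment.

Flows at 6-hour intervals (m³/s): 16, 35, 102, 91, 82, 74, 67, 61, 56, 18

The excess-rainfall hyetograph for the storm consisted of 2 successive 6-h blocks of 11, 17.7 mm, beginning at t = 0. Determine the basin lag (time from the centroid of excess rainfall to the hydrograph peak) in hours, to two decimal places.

Centroid of excess rainfall: t_c = Σ P_i·t̄_i / ΣP_i = 6.7003 h (block centres at 3, 9 h).
Hydrograph peak occurs at t = 12 h, so basin lag t_L = 12 − 6.7003 = 5.30 h.

t_L ≈ 5.30 h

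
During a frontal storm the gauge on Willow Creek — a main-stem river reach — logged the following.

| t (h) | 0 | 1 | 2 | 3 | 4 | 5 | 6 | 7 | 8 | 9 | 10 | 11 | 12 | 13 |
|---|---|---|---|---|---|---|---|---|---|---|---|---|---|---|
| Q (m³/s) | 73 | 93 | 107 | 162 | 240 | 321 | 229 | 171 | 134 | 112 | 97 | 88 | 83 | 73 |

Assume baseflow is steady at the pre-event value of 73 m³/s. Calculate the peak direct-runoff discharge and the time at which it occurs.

Subtracting baseflow gives direct-runoff ordinates: 0.0, 20.0, 34.0, 89.0, 167.0, 248.0, 156.0, 98.0, 61.0, 39.0, 24.0, 15.0, 10.0, 0.0 m³/s.
The maximum is 248.0 m³/s, occurring at the reading for t = 5 h.

Q_p = 248.0 m³/s at t = 5 h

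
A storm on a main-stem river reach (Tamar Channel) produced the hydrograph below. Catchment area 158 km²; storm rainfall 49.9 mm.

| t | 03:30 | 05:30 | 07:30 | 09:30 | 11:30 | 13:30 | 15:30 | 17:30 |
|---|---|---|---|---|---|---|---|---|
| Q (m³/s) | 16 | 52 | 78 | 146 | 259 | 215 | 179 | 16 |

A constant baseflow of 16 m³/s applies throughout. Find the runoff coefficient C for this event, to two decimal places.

C ≈ 0.76

ΣQ_DR = 833.0 m³/s; V = ΣQ_DR·Δt = 5.998 × 10^6 m³.
Runoff depth d = V / A = 37.96 mm.
C = d / P = 37.96 / 49.9 = 0.76.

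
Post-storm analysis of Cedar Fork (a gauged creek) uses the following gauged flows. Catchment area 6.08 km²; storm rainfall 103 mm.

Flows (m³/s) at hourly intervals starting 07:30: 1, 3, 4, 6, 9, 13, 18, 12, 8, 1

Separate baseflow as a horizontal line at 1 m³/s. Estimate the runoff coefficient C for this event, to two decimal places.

C ≈ 0.37

ΣQ_DR = 65.00 m³/s; V = ΣQ_DR·Δt = 2.340 × 10^5 m³.
Runoff depth d = V / A = 38.49 mm.
C = d / P = 38.49 / 103 = 0.37.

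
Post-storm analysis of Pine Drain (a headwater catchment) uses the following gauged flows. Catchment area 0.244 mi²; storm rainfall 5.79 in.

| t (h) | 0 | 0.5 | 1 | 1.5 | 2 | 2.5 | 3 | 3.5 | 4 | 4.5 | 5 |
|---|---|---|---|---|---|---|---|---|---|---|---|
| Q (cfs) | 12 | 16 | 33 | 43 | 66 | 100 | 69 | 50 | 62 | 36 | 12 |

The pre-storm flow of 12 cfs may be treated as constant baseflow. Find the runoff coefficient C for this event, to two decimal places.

ΣQ_DR = 367.0 cfs; V = ΣQ_DR·Δt = 6.606 × 10^5 ft³.
Runoff depth d = V / A = 1.165 in.
C = d / P = 1.165 / 5.79 = 0.20.

C ≈ 0.20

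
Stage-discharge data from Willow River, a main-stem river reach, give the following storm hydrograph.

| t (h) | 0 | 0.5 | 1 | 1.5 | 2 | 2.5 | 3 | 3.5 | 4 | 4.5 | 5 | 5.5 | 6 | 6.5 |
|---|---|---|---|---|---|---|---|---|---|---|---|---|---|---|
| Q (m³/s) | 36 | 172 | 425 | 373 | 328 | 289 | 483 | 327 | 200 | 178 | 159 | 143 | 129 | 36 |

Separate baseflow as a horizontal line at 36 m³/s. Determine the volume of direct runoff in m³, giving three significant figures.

Direct-runoff ordinates (Q − Q_b): 0.0, 136.0, 389.0, 337.0, 292.0, 253.0, 447.0, 291.0, 164.0, 142.0, 123.0, 107.0, 93.0, 0.0 m³/s.
ΣQ_DR = 2774 m³/s.
With Δt = 0.5 h = 1800 s, V = ΣQ_DR · Δt = 2774 × 1800 = 4.99 × 10^6 m³.

V ≈ 4.99 × 10^6 m³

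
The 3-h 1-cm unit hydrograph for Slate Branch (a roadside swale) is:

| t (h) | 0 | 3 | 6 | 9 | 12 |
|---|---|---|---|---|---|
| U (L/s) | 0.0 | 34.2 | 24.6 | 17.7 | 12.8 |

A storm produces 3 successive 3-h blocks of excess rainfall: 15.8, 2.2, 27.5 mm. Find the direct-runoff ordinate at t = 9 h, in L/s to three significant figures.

Q ≈ 127 L/s

By discrete convolution, Q_j = Σ (P_i / 10 mm) · U_{j−i}.
At t = 9 h (j=3): Q = (15.8/10)·17.7 + (2.2/10)·24.6 + (27.5/10)·34.2 = 127 L/s.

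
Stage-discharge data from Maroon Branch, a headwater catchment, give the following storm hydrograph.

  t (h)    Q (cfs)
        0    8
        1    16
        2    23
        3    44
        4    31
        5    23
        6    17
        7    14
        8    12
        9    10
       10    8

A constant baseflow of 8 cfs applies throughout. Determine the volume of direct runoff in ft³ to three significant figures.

V ≈ 4.25 × 10^5 ft³

Direct-runoff ordinates (Q − Q_b): 0.0, 8.0, 15.0, 36.0, 23.0, 15.0, 9.0, 6.0, 4.0, 2.0, 0.0 cfs.
ΣQ_DR = 118.0 cfs.
With Δt = 1 h = 3600 s, V = ΣQ_DR · Δt = 118.0 × 3600 = 4.25 × 10^5 ft³.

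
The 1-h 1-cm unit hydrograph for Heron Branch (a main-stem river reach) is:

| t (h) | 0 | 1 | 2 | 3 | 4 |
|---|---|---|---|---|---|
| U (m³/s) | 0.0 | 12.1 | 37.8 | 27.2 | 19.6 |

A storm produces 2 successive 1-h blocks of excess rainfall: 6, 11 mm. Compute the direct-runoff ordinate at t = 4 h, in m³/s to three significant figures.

Q ≈ 41.7 m³/s

By discrete convolution, Q_j = Σ (P_i / 10 mm) · U_{j−i}.
At t = 4 h (j=4): Q = (6/10)·19.6 + (11/10)·27.2 = 41.7 m³/s.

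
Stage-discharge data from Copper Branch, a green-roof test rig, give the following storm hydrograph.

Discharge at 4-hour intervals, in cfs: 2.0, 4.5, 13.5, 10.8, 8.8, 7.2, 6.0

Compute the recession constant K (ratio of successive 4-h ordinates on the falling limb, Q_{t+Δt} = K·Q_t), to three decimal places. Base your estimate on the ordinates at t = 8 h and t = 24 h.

K ≈ 0.816

Using the recession-limb readings at t = 8 h and t = 24 h: Q falls from 13.5 to 6.0 cfs over 4 intervals.
K = (Q₂/Q₁)^(1/4) = (6.0/13.5)^(1/4) = 0.816.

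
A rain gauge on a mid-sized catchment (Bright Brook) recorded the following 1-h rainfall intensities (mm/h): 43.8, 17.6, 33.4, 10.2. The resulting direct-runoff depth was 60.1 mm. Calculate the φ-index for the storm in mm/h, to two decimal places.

φ ≈ 11.57 mm/h

Only the 3 blocks with intensity above φ contribute runoff: 43.8, 17.6, 33.4 mm/h.
Σ(I−φ)·Δt = d  ⇒  (43.8+17.6+33.4 − 3φ)·1 = 60.1
φ = (94.80 − 60.1/1) / 3 = 11.57 mm/h.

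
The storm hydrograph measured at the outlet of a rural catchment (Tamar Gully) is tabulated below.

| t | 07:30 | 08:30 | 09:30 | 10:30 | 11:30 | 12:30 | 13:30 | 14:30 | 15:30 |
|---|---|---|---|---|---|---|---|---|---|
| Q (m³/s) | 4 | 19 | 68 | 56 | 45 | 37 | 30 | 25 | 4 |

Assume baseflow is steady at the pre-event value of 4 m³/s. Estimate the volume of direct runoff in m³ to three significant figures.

V ≈ 9.07 × 10^5 m³

Direct-runoff ordinates (Q − Q_b): 0.0, 15.0, 64.0, 52.0, 41.0, 33.0, 26.0, 21.0, 0.0 m³/s.
ΣQ_DR = 252.0 m³/s.
With Δt = 1 h = 3600 s, V = ΣQ_DR · Δt = 252.0 × 3600 = 9.07 × 10^5 m³.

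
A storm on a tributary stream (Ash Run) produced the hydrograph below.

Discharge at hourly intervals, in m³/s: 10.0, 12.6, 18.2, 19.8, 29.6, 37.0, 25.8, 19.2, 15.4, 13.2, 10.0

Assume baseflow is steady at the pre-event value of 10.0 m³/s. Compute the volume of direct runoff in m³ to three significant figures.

Direct-runoff ordinates (Q − Q_b): 0.0, 2.6, 8.2, 9.8, 19.6, 27.0, 15.8, 9.2, 5.4, 3.2, 0.0 m³/s.
ΣQ_DR = 100.8 m³/s.
With Δt = 1 h = 3600 s, V = ΣQ_DR · Δt = 100.8 × 3600 = 3.63 × 10^5 m³.

V ≈ 3.63 × 10^5 m³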